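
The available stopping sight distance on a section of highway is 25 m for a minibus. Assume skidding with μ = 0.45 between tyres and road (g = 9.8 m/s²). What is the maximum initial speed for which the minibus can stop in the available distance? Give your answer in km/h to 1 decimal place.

a = μg = 0.45 × 9.8 = 4.410 m/s².
v²/(2a) = d ⇒ v = √(2 × 4.410 × 25) = √220.50 = 14.8492 m/s.
14.8492 m/s × 3.6 = 53.457 km/h.

Maximum speed ≈ 53.5 km/h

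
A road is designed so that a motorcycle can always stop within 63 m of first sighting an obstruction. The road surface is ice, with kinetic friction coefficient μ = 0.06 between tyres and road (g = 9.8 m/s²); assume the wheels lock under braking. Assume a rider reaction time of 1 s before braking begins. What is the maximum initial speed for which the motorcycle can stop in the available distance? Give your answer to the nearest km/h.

a = μg = 0.06 × 9.8 = 0.588 m/s².
Stopping distance: v·t_r + v²/(2a) = 63 with t_r = 1 s and a = 0.588 m/s².
So v² + 1.176 v − 74.09 = 0.
Positive root: v = −a·t_r + √((a·t_r)² + 2a·d) = −0.588 + √(0.346 + 74.09) = 8.0396 m/s.
8.0396 m/s × 3.6 = 28.943 km/h.

Maximum speed ≈ 29 km/h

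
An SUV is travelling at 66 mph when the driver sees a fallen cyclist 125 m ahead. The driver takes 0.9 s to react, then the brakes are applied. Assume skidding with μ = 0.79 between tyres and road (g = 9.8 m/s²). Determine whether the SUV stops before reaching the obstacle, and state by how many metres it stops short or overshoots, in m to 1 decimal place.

66 mph × 0.44704 = 29.5046 m/s.
a = μg = 0.79 × 9.8 = 7.742 m/s².
Reaction distance = 29.5046 × 0.9 = 26.554 m.
Braking distance = v²/(2a) = 870.521 / 15.484 = 56.221 m.
Total stopping distance = 26.554 + 56.221 = 82.775 m, vs 125 m available — it stops with 125 − 82.775 = 42.225 m to spare.

Yes — it stops 42.2 m short of the obstacle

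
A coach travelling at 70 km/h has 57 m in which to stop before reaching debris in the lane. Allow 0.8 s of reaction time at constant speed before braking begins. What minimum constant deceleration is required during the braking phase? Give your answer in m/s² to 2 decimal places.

Required deceleration ≈ 4.56 m/s²

70 km/h ÷ 3.6 = 19.4444 m/s.
Distance covered during reaction = 19.4444 × 0.8 = 15.556 m.
Distance available for braking: 57 − 15.556 = 41.444 m.
v² = 2a·d ⇒ a = v²/(2d) = 19.4444² / (2 × 41.444) = 378.085 / 82.888 = 4.5614 m/s².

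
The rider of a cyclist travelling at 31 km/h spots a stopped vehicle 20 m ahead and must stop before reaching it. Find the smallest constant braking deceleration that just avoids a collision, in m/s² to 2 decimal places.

31 km/h ÷ 3.6 = 8.6111 m/s.
v² = 2a·d ⇒ a = v²/(2d) = 8.6111² / (2 × 20.000) = 74.151 / 40.000 = 1.8538 m/s².

Required deceleration ≈ 1.85 m/s²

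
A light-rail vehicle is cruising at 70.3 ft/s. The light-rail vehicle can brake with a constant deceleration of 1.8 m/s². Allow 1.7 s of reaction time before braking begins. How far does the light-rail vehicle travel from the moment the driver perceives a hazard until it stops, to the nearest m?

Total stopping distance ≈ 164 m

70.3 ft/s × 0.3048 = 21.4274 m/s.
Reaction distance = v·t_r = 21.4274 × 1.7 = 36.427 m.
Braking distance = v²/(2a) = 21.4274² / (2 × 1.800) = 459.133 / 3.600 = 127.537 m.
Total = 36.427 + 127.537 = 163.964 m.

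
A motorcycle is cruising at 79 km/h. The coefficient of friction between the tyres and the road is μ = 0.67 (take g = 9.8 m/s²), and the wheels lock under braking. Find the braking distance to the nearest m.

79 km/h ÷ 3.6 = 21.9444 m/s.
a = μg = 0.67 × 9.8 = 6.566 m/s².
Braking distance = v²/(2a) = 21.9444² / (2 × 6.566) = 481.557 / 13.132 = 36.670 m.

Braking distance ≈ 37 m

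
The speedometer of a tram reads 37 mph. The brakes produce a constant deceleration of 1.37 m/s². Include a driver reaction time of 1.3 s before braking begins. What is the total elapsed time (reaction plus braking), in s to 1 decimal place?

Total time ≈ 13.4 s

37 mph × 0.44704 = 16.5405 m/s.
Braking time = v/a = 16.5405 / 1.370 = 12.073 s.
Total = 1.3 + 12.073 = 13.373 s.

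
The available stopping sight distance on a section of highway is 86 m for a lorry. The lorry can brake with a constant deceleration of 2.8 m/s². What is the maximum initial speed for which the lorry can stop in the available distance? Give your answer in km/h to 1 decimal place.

v²/(2a) = d ⇒ v = √(2 × 2.800 × 86) = √481.60 = 21.9454 m/s.
21.9454 m/s × 3.6 = 79.003 km/h.

Maximum speed ≈ 79.0 km/h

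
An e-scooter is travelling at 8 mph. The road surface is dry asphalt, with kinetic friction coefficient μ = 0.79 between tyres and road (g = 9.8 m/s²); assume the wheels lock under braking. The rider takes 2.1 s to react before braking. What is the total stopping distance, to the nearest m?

8 mph × 0.44704 = 3.5763 m/s.
a = μg = 0.79 × 9.8 = 7.742 m/s².
Reaction distance = v·t_r = 3.5763 × 2.1 = 7.510 m.
Braking distance = v²/(2a) = 3.5763² / (2 × 7.742) = 12.790 / 15.484 = 0.826 m.
Total = 7.510 + 0.826 = 8.336 m.

Total stopping distance ≈ 8 m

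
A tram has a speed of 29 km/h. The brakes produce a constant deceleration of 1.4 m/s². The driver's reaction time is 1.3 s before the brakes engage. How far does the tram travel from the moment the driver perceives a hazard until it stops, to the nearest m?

Total stopping distance ≈ 34 m

29 km/h ÷ 3.6 = 8.0556 m/s.
Reaction distance = v·t_r = 8.0556 × 1.3 = 10.472 m.
Braking distance = v²/(2a) = 8.0556² / (2 × 1.400) = 64.893 / 2.800 = 23.176 m.
Total = 10.472 + 23.176 = 33.648 m.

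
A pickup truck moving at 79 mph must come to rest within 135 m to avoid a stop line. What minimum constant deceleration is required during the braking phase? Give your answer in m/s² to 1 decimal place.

Required deceleration ≈ 4.6 m/s²

79 mph × 0.44704 = 35.3162 m/s.
v² = 2a·d ⇒ a = v²/(2d) = 35.3162² / (2 × 135.000) = 1247.234 / 270.000 = 4.6194 m/s².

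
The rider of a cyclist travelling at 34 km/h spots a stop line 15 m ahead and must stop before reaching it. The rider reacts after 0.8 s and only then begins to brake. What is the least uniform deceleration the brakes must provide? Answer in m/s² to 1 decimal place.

Required deceleration ≈ 6.0 m/s²

34 km/h ÷ 3.6 = 9.4444 m/s.
Distance covered during reaction = 9.4444 × 0.8 = 7.556 m.
Distance available for braking: 15 − 7.556 = 7.444 m.
v² = 2a·d ⇒ a = v²/(2d) = 9.4444² / (2 × 7.444) = 89.197 / 14.888 = 5.9912 m/s².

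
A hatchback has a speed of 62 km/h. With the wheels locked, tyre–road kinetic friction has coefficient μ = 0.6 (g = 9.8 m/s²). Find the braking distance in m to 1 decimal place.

Braking distance ≈ 25.2 m

62 km/h ÷ 3.6 = 17.2222 m/s.
a = μg = 0.6 × 9.8 = 5.880 m/s².
Braking distance = v²/(2a) = 17.2222² / (2 × 5.880) = 296.604 / 11.760 = 25.221 m.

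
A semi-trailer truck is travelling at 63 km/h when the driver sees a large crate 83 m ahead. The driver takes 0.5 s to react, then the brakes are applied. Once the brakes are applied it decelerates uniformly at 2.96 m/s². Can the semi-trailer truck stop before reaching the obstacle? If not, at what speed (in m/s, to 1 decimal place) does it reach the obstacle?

63 km/h ÷ 3.6 = 17.5000 m/s.
Reaction distance = 17.5000 × 0.5 = 8.750 m.
Braking distance = v²/(2a) = 306.250 / 5.920 = 51.731 m.
Total stopping distance = 8.750 + 51.731 = 60.481 m, vs 83 m available — it stops with 83 − 60.481 = 22.519 m to spare.

Yes — it stops about 22.5 m short of the obstacle, so it never reaches it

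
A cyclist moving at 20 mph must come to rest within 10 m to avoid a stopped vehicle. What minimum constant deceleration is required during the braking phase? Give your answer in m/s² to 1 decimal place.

Required deceleration ≈ 4.0 m/s²

20 mph × 0.44704 = 8.9408 m/s.
v² = 2a·d ⇒ a = v²/(2d) = 8.9408² / (2 × 10.000) = 79.938 / 20.000 = 3.9969 m/s².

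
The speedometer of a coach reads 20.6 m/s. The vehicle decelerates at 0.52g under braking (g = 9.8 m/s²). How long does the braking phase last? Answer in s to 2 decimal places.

Braking time ≈ 4.04 s

a = 0.52 × 9.8 = 5.096 m/s².
Braking time = v/a = 20.6000 / 5.096 = 4.042 s.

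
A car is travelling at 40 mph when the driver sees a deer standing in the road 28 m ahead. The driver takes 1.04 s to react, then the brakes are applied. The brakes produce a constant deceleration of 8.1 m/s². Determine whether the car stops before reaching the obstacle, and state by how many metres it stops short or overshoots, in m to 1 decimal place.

No — it overshoots by 10.3 m

40 mph × 0.44704 = 17.8816 m/s.
Reaction distance = 17.8816 × 1.04 = 18.597 m.
Braking distance = v²/(2a) = 319.752 / 16.200 = 19.738 m.
Total stopping distance = 18.597 + 19.738 = 38.335 m, vs 28 m available — it cannot stop in time and overshoots by 38.335 − 28 = 10.335 m.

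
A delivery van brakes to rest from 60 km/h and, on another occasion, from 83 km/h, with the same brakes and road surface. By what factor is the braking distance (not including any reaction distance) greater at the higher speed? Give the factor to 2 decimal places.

Braking distance d = v²/(2a), so with a fixed, d ∝ v².
Factor = (83/60)² = 1.3833² = 1.9135.

Factor ≈ 1.91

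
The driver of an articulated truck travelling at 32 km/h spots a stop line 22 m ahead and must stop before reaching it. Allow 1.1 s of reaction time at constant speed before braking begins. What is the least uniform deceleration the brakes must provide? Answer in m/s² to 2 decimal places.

32 km/h ÷ 3.6 = 8.8889 m/s.
Distance covered during reaction = 8.8889 × 1.1 = 9.778 m.
Distance available for braking: 22 − 9.778 = 12.222 m.
v² = 2a·d ⇒ a = v²/(2d) = 8.8889² / (2 × 12.222) = 79.013 / 24.444 = 3.2324 m/s².

Required deceleration ≈ 3.23 m/s²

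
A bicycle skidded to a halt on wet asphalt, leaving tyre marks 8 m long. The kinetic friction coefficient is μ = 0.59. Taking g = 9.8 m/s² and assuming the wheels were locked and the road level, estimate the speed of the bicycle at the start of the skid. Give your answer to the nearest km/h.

Deceleration a = μg = 0.59 × 9.8 = 5.782 m/s².
v = √(2a·d) = √(2 × 5.782 × 8) = √92.512 = 9.6183 m/s.
= 9.6183 × 3.6 = 34.626 km/h.

Initial speed ≈ 35 km/h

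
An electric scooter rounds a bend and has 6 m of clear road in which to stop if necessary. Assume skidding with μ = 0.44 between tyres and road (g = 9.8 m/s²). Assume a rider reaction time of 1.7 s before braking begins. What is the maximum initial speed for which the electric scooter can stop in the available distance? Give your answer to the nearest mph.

Maximum speed ≈ 7 mph

a = μg = 0.44 × 9.8 = 4.312 m/s².
Stopping distance: v·t_r + v²/(2a) = 6 with t_r = 1.7 s and a = 4.312 m/s².
So v² + 14.661 v − 51.74 = 0.
Positive root: v = −a·t_r + √((a·t_r)² + 2a·d) = −7.330 + √(53.729 + 51.74) = 2.9398 m/s.
2.9398 m/s ÷ 0.44704 = 6.576 mph.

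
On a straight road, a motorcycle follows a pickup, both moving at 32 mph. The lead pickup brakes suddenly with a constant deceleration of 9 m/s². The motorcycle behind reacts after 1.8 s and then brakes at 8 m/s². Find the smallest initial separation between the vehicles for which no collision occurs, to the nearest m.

Minimum gap ≈ 27 m

32 mph × 0.44704 = 14.3053 m/s.
Leader travels v²/(2a_L) = 204.642 / 18.000 = 11.369 m before stopping.
Follower covers v·t_r = 14.3053 × 1.8 = 25.750 m while reacting, then v²/(2a_F) = 204.642 / 16.000 = 12.790 m while braking, for a total of 25.750 + 12.790 = 38.540 m.
Since a_F ≤ a_L and the follower starts braking later, the follower is never slower than the leader, so the closest approach is when both have stopped.
Minimum gap = 38.540 − 11.369 = 27.171 m.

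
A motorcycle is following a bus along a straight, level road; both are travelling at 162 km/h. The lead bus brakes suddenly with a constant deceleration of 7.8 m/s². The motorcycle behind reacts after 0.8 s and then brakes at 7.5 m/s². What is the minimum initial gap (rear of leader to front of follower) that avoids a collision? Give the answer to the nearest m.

Minimum gap ≈ 41 m

162 km/h ÷ 3.6 = 45.0000 m/s.
Leader travels v²/(2a_L) = 2025.000 / 15.600 = 129.808 m before stopping.
Follower covers v·t_r = 45.0000 × 0.8 = 36.000 m while reacting, then v²/(2a_F) = 2025.000 / 15.000 = 135.000 m while braking, for a total of 36.000 + 135.000 = 171.000 m.
Since a_F ≤ a_L and the follower starts braking later, the follower is never slower than the leader, so the closest approach is when both have stopped.
Minimum gap = 171.000 − 129.808 = 41.192 m.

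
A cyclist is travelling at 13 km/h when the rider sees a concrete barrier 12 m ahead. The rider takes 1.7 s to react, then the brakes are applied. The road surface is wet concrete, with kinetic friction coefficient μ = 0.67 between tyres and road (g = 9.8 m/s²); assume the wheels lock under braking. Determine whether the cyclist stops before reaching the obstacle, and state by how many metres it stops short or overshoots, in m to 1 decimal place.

Yes — it stops 4.9 m short of the obstacle

13 km/h ÷ 3.6 = 3.6111 m/s.
a = μg = 0.67 × 9.8 = 6.566 m/s².
Reaction distance = 3.6111 × 1.7 = 6.139 m.
Braking distance = v²/(2a) = 13.040 / 13.132 = 0.993 m.
Total stopping distance = 6.139 + 0.993 = 7.132 m, vs 12 m available — it stops with 12 − 7.132 = 4.868 m to spare.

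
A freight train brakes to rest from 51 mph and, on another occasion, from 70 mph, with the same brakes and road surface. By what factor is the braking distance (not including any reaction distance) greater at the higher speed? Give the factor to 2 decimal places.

Braking distance d = v²/(2a), so with a fixed, d ∝ v².
Factor = (70/51)² = 1.3725² = 1.8838.

Factor ≈ 1.88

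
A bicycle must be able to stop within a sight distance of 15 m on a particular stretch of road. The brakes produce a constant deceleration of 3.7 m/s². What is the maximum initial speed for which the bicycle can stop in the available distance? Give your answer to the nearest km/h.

Maximum speed ≈ 38 km/h

v²/(2a) = d ⇒ v = √(2 × 3.700 × 15) = √111.00 = 10.5357 m/s.
10.5357 m/s × 3.6 = 37.929 km/h.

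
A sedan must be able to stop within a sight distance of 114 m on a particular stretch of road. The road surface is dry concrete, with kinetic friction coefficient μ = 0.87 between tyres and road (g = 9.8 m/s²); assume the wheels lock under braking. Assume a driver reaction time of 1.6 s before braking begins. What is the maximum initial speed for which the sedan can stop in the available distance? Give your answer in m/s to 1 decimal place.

a = μg = 0.87 × 9.8 = 8.526 m/s².
Stopping distance: v·t_r + v²/(2a) = 114 with t_r = 1.6 s and a = 8.526 m/s².
So v² + 27.283 v − 1943.93 = 0.
Positive root: v = −a·t_r + √((a·t_r)² + 2a·d) = −13.642 + √(186.104 + 1943.93) = 32.5103 m/s.

Maximum speed ≈ 32.5 m/s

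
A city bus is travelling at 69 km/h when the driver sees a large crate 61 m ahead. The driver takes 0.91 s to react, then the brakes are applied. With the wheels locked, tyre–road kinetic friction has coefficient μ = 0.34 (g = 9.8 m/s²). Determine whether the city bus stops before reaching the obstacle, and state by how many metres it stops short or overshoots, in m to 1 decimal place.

69 km/h ÷ 3.6 = 19.1667 m/s.
a = μg = 0.34 × 9.8 = 3.332 m/s².
Reaction distance = 19.1667 × 0.91 = 17.442 m.
Braking distance = v²/(2a) = 367.362 / 6.664 = 55.126 m.
Total stopping distance = 17.442 + 55.126 = 72.568 m, vs 61 m available — it cannot stop in time and overshoots by 72.568 − 61 = 11.568 m.

No — it overshoots by 11.6 m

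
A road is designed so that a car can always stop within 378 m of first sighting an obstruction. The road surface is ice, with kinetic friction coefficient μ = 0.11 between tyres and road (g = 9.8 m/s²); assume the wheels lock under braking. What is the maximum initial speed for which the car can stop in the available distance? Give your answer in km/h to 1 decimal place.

Maximum speed ≈ 102.8 km/h

a = μg = 0.11 × 9.8 = 1.078 m/s².
v²/(2a) = d ⇒ v = √(2 × 1.078 × 378) = √814.97 = 28.5477 m/s.
28.5477 m/s × 3.6 = 102.772 km/h.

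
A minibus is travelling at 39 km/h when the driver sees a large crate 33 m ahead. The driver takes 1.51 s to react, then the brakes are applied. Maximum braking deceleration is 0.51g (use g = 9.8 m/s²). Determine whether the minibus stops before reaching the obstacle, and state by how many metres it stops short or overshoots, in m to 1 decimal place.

39 km/h ÷ 3.6 = 10.8333 m/s.
a = 0.51 × 9.8 = 4.998 m/s².
Reaction distance = 10.8333 × 1.51 = 16.358 m.
Braking distance = v²/(2a) = 117.360 / 9.996 = 11.741 m.
Total stopping distance = 16.358 + 11.741 = 28.099 m, vs 33 m available — it stops with 33 − 28.099 = 4.901 m to spare.

Yes — it stops 4.9 m short of the obstacle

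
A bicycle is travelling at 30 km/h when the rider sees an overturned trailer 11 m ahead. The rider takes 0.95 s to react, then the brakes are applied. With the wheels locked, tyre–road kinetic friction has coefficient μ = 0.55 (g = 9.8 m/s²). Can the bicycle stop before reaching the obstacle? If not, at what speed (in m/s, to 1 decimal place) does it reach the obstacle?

30 km/h ÷ 3.6 = 8.3333 m/s.
a = μg = 0.55 × 9.8 = 5.390 m/s².
Reaction distance = 8.3333 × 0.95 = 7.917 m.
Braking distance needed to stop: v²/(2a) = 69.444 / 10.780 = 6.442 m, so total needed = 7.917 + 6.442 = 14.359 m > 11 m — it cannot stop.
Distance remaining when braking begins: 11 − 7.917 = 3.083 m.
v² = v₀² − 2a·d = 69.444 − 2 × 5.390 × 3.083 = 36.209 m²/s².
v = √36.209 = 6.017 m/s.

No — it strikes the obstacle at 6.0 m/s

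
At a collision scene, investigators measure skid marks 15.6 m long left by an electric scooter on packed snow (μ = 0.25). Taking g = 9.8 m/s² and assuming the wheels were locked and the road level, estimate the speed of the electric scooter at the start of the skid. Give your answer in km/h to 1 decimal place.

Initial speed ≈ 31.5 km/h

Deceleration a = μg = 0.25 × 9.8 = 2.450 m/s².
v = √(2a·d) = √(2 × 2.450 × 15.6) = √76.440 = 8.7430 m/s.
= 8.7430 × 3.6 = 31.475 km/h.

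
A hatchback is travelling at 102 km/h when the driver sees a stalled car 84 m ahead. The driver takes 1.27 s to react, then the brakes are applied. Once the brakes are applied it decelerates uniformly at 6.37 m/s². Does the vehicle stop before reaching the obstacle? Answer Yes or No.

102 km/h ÷ 3.6 = 28.3333 m/s.
Reaction distance = 28.3333 × 1.27 = 35.983 m.
Braking distance = v²/(2a) = 802.776 / 12.740 = 63.012 m.
Total stopping distance = 35.983 + 63.012 = 98.995 m, vs 84 m available — it cannot stop in time and overshoots by 98.995 − 84 = 14.995 m.

No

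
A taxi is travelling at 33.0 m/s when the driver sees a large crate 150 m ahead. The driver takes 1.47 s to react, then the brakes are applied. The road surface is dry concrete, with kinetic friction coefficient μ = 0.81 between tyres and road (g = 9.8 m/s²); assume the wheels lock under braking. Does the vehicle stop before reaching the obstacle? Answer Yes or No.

a = μg = 0.81 × 9.8 = 7.938 m/s².
Reaction distance = 33.0000 × 1.47 = 48.510 m.
Braking distance = v²/(2a) = 1089.000 / 15.876 = 68.594 m.
Total stopping distance = 48.510 + 68.594 = 117.104 m, vs 150 m available — it stops with 150 − 117.104 = 32.896 m to spare.

Yes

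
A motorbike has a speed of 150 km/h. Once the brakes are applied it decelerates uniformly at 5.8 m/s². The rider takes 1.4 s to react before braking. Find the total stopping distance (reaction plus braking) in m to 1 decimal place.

Total stopping distance ≈ 208.0 m

150 km/h ÷ 3.6 = 41.6667 m/s.
Reaction distance = v·t_r = 41.6667 × 1.4 = 58.333 m.
Braking distance = v²/(2a) = 41.6667² / (2 × 5.800) = 1736.114 / 11.600 = 149.665 m.
Total = 58.333 + 149.665 = 207.998 m.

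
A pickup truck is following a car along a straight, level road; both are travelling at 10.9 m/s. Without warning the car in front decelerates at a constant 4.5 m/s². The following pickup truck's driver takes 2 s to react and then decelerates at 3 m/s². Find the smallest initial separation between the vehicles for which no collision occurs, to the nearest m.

Minimum gap ≈ 28 m

Leader travels v²/(2a_L) = 118.810 / 9.000 = 13.201 m before stopping.
Follower covers v·t_r = 10.9000 × 2 = 21.800 m while reacting, then v²/(2a_F) = 118.810 / 6.000 = 19.802 m while braking, for a total of 21.800 + 19.802 = 41.602 m.
Since a_F ≤ a_L and the follower starts braking later, the follower is never slower than the leader, so the closest approach is when both have stopped.
Minimum gap = 41.602 − 13.201 = 28.401 m.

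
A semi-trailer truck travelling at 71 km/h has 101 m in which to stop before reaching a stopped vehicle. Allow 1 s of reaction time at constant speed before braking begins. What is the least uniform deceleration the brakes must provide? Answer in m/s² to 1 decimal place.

71 km/h ÷ 3.6 = 19.7222 m/s.
Distance covered during reaction = 19.7222 × 1 = 19.722 m.
Distance available for braking: 101 − 19.722 = 81.278 m.
v² = 2a·d ⇒ a = v²/(2d) = 19.7222² / (2 × 81.278) = 388.965 / 162.556 = 2.3928 m/s².

Required deceleration ≈ 2.4 m/s²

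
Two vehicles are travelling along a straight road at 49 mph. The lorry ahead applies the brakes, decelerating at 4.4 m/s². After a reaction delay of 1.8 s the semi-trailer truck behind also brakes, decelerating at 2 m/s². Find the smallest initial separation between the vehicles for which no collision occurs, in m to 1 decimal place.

Minimum gap ≈ 104.9 m

49 mph × 0.44704 = 21.9050 m/s.
Leader travels v²/(2a_L) = 479.829 / 8.800 = 54.526 m before stopping.
Follower covers v·t_r = 21.9050 × 1.8 = 39.429 m while reacting, then v²/(2a_F) = 479.829 / 4.000 = 119.957 m while braking, for a total of 39.429 + 119.957 = 159.386 m.
Since a_F ≤ a_L and the follower starts braking later, the follower is never slower than the leader, so the closest approach is when both have stopped.
Minimum gap = 159.386 − 54.526 = 104.860 m.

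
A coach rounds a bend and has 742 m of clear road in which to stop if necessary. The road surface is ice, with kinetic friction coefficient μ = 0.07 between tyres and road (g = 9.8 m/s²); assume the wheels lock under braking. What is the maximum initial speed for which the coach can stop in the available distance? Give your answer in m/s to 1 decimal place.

a = μg = 0.07 × 9.8 = 0.686 m/s².
v²/(2a) = d ⇒ v = √(2 × 0.686 × 742) = √1018.02 = 31.9064 m/s.

Maximum speed ≈ 31.9 m/s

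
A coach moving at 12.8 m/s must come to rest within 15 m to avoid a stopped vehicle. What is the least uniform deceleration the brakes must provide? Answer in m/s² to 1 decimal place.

v² = 2a·d ⇒ a = v²/(2d) = 12.8000² / (2 × 15.000) = 163.840 / 30.000 = 5.4613 m/s².

Required deceleration ≈ 5.5 m/s²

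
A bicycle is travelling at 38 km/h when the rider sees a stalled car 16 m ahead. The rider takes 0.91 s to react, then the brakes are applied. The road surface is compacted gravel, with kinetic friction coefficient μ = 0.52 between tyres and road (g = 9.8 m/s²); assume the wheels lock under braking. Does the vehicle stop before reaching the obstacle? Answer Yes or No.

38 km/h ÷ 3.6 = 10.5556 m/s.
a = μg = 0.52 × 9.8 = 5.096 m/s².
Reaction distance = 10.5556 × 0.91 = 9.606 m.
Braking distance = v²/(2a) = 111.421 / 10.192 = 10.932 m.
Total stopping distance = 9.606 + 10.932 = 20.538 m, vs 16 m available — it cannot stop in time and overshoots by 20.538 − 16 = 4.538 m.

No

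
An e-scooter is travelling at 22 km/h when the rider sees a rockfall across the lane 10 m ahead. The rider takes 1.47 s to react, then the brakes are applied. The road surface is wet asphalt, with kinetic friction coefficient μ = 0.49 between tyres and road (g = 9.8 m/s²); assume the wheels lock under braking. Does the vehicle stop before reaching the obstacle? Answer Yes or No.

22 km/h ÷ 3.6 = 6.1111 m/s.
a = μg = 0.49 × 9.8 = 4.802 m/s².
Reaction distance = 6.1111 × 1.47 = 8.983 m.
Braking distance = v²/(2a) = 37.346 / 9.604 = 3.889 m.
Total stopping distance = 8.983 + 3.889 = 12.872 m, vs 10 m available — it cannot stop in time and overshoots by 12.872 − 10 = 2.872 m.

No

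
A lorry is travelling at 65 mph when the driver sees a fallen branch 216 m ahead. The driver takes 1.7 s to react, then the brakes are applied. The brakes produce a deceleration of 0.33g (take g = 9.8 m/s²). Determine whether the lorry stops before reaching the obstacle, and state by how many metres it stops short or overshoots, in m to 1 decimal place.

Yes — it stops 36.1 m short of the obstacle

65 mph × 0.44704 = 29.0576 m/s.
a = 0.33 × 9.8 = 3.234 m/s².
Reaction distance = 29.0576 × 1.7 = 49.398 m.
Braking distance = v²/(2a) = 844.344 / 6.468 = 130.542 m.
Total stopping distance = 49.398 + 130.542 = 179.940 m, vs 216 m available — it stops with 216 − 179.940 = 36.060 m to spare.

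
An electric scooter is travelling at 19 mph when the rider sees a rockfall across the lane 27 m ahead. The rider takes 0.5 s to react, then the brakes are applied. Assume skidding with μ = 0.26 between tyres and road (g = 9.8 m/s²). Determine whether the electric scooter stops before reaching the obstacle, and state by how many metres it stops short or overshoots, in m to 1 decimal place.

19 mph × 0.44704 = 8.4938 m/s.
a = μg = 0.26 × 9.8 = 2.548 m/s².
Reaction distance = 8.4938 × 0.5 = 4.247 m.
Braking distance = v²/(2a) = 72.145 / 5.096 = 14.157 m.
Total stopping distance = 4.247 + 14.157 = 18.404 m, vs 27 m available — it stops with 27 − 18.404 = 8.596 m to spare.

Yes — it stops 8.6 m short of the obstacle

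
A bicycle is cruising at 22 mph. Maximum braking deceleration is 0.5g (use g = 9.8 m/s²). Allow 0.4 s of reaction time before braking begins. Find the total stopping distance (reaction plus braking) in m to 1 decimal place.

22 mph × 0.44704 = 9.8349 m/s.
a = 0.5 × 9.8 = 4.900 m/s².
Reaction distance = v·t_r = 9.8349 × 0.4 = 3.934 m.
Braking distance = v²/(2a) = 9.8349² / (2 × 4.900) = 96.725 / 9.800 = 9.870 m.
Total = 3.934 + 9.870 = 13.804 m.

Total stopping distance ≈ 13.8 m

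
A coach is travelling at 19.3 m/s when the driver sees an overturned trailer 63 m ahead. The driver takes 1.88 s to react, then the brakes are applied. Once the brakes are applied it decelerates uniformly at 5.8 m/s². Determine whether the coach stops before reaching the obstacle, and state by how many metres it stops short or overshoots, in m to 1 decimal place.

No — it overshoots by 5.4 m

Reaction distance = 19.3000 × 1.88 = 36.284 m.
Braking distance = v²/(2a) = 372.490 / 11.600 = 32.111 m.
Total stopping distance = 36.284 + 32.111 = 68.395 m, vs 63 m available — it cannot stop in time and overshoots by 68.395 − 63 = 5.395 m.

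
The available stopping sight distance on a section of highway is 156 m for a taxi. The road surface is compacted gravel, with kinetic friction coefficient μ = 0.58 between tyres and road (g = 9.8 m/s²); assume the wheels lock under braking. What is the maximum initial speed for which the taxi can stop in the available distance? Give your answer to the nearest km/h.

Maximum speed ≈ 152 km/h

a = μg = 0.58 × 9.8 = 5.684 m/s².
v²/(2a) = d ⇒ v = √(2 × 5.684 × 156) = √1773.41 = 42.1119 m/s.
42.1119 m/s × 3.6 = 151.603 km/h.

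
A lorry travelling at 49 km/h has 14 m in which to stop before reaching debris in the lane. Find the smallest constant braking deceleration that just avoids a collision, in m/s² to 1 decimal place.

49 km/h ÷ 3.6 = 13.6111 m/s.
v² = 2a·d ⇒ a = v²/(2d) = 13.6111² / (2 × 14.000) = 185.262 / 28.000 = 6.6165 m/s².

Required deceleration ≈ 6.6 m/s²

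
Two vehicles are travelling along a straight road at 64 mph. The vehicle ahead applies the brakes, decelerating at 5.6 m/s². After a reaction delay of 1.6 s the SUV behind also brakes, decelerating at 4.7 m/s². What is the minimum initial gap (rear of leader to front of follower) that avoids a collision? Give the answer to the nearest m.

64 mph × 0.44704 = 28.6106 m/s.
Leader travels v²/(2a_L) = 818.566 / 11.200 = 73.086 m before stopping.
Follower covers v·t_r = 28.6106 × 1.6 = 45.777 m while reacting, then v²/(2a_F) = 818.566 / 9.400 = 87.081 m while braking, for a total of 45.777 + 87.081 = 132.858 m.
Since a_F ≤ a_L and the follower starts braking later, the follower is never slower than the leader, so the closest approach is when both have stopped.
Minimum gap = 132.858 − 73.086 = 59.772 m.

Minimum gap ≈ 60 m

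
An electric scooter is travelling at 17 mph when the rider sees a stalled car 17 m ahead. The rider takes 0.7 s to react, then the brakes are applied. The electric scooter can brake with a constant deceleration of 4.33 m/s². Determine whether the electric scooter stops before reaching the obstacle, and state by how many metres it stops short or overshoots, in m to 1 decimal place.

17 mph × 0.44704 = 7.5997 m/s.
Reaction distance = 7.5997 × 0.7 = 5.320 m.
Braking distance = v²/(2a) = 57.755 / 8.660 = 6.669 m.
Total stopping distance = 5.320 + 6.669 = 11.989 m, vs 17 m available — it stops with 17 − 11.989 = 5.011 m to spare.

Yes — it stops 5.0 m short of the obstacle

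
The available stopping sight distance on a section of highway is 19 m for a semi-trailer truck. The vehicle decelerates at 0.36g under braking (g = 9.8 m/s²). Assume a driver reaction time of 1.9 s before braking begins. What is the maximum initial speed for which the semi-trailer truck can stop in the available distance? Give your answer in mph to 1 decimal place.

Maximum speed ≈ 14.9 mph

a = 0.36 × 9.8 = 3.528 m/s².
Stopping distance: v·t_r + v²/(2a) = 19 with t_r = 1.9 s and a = 3.528 m/s².
So v² + 13.406 v − 134.06 = 0.
Positive root: v = −a·t_r + √((a·t_r)² + 2a·d) = −6.703 + √(44.930 + 134.06) = 6.6757 m/s.
6.6757 m/s ÷ 0.44704 = 14.933 mph.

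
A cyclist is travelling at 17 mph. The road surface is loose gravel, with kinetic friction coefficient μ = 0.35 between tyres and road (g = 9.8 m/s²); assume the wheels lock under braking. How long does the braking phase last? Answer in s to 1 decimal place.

17 mph × 0.44704 = 7.5997 m/s.
a = μg = 0.35 × 9.8 = 3.430 m/s².
Braking time = v/a = 7.5997 / 3.430 = 2.216 s.

Braking time ≈ 2.2 s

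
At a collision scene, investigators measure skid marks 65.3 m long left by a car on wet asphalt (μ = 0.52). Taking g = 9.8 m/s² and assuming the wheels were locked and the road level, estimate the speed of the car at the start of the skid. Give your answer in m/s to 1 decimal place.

Initial speed ≈ 25.8 m/s

Deceleration a = μg = 0.52 × 9.8 = 5.096 m/s².
v = √(2a·d) = √(2 × 5.096 × 65.3) = √665.538 = 25.7980 m/s.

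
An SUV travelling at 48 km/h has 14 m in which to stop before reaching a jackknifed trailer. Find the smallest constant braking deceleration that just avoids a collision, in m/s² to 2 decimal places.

Required deceleration ≈ 6.35 m/s²

48 km/h ÷ 3.6 = 13.3333 m/s.
v² = 2a·d ⇒ a = v²/(2d) = 13.3333² / (2 × 14.000) = 177.777 / 28.000 = 6.3492 m/s².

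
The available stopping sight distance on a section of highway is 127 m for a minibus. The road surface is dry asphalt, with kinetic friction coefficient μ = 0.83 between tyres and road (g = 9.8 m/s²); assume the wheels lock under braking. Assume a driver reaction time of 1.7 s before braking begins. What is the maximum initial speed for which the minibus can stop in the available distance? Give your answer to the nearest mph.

a = μg = 0.83 × 9.8 = 8.134 m/s².
Stopping distance: v·t_r + v²/(2a) = 127 with t_r = 1.7 s and a = 8.134 m/s².
So v² + 27.656 v − 2066.04 = 0.
Positive root: v = −a·t_r + √((a·t_r)² + 2a·d) = −13.828 + √(191.214 + 2066.04) = 33.6826 m/s.
33.6826 m/s ÷ 0.44704 = 75.346 mph.

Maximum speed ≈ 75 mph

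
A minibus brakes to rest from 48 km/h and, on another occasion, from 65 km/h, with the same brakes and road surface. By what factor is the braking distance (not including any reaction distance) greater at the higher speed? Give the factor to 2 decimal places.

Factor ≈ 1.83

Braking distance d = v²/(2a), so with a fixed, d ∝ v².
Factor = (65/48)² = 1.3542² = 1.8339.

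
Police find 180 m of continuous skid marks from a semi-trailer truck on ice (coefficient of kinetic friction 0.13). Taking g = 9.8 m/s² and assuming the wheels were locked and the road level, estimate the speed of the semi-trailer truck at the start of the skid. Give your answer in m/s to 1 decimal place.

Deceleration a = μg = 0.13 × 9.8 = 1.274 m/s².
v = √(2a·d) = √(2 × 1.274 × 180) = √458.640 = 21.4159 m/s.

Initial speed ≈ 21.4 m/s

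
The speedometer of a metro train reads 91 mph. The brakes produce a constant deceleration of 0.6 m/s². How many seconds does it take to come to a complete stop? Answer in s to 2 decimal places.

Braking time ≈ 67.80 s

91 mph × 0.44704 = 40.6806 m/s.
Braking time = v/a = 40.6806 / 0.600 = 67.801 s.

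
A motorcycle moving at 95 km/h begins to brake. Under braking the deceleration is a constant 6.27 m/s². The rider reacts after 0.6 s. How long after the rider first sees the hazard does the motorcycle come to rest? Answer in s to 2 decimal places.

95 km/h ÷ 3.6 = 26.3889 m/s.
Braking time = v/a = 26.3889 / 6.270 = 4.209 s.
Total = 0.6 + 4.209 = 4.809 s.

Total time ≈ 4.81 s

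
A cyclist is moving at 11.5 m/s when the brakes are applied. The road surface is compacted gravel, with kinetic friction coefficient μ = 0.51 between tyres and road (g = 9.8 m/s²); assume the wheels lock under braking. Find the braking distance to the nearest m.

Braking distance ≈ 13 m

a = μg = 0.51 × 9.8 = 4.998 m/s².
Braking distance = v²/(2a) = 11.5000² / (2 × 4.998) = 132.250 / 9.996 = 13.230 m.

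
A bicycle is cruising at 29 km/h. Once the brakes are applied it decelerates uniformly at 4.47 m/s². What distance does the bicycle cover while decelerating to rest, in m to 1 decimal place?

29 km/h ÷ 3.6 = 8.0556 m/s.
Braking distance = v²/(2a) = 8.0556² / (2 × 4.470) = 64.893 / 8.940 = 7.259 m.

Braking distance ≈ 7.3 m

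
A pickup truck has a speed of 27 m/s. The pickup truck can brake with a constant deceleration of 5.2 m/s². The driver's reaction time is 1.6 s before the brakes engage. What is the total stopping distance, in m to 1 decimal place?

Total stopping distance ≈ 113.3 m

Reaction distance = v·t_r = 27.0000 × 1.6 = 43.200 m.
Braking distance = v²/(2a) = 27.0000² / (2 × 5.200) = 729.000 / 10.400 = 70.096 m.
Total = 43.200 + 70.096 = 113.296 m.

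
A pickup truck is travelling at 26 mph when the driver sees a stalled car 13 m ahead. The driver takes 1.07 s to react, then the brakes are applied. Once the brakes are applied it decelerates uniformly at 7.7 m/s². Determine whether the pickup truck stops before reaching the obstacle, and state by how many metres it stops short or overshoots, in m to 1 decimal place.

26 mph × 0.44704 = 11.6230 m/s.
Reaction distance = 11.6230 × 1.07 = 12.437 m.
Braking distance = v²/(2a) = 135.094 / 15.400 = 8.772 m.
Total stopping distance = 12.437 + 8.772 = 21.209 m, vs 13 m available — it cannot stop in time and overshoots by 21.209 − 13 = 8.209 m.

No — it overshoots by 8.2 m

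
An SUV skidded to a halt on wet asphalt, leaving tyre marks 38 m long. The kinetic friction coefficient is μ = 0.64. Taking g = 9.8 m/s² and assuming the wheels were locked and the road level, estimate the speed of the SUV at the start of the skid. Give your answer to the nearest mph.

Deceleration a = μg = 0.64 × 9.8 = 6.272 m/s².
v = √(2a·d) = √(2 × 6.272 × 38) = √476.672 = 21.8328 m/s.
= 21.8328 ÷ 0.44704 = 48.839 mph.

Initial speed ≈ 49 mph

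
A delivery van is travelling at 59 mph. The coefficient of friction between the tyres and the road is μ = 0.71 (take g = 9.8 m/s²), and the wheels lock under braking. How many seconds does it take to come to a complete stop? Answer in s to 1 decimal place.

59 mph × 0.44704 = 26.3754 m/s.
a = μg = 0.71 × 9.8 = 6.958 m/s².
Braking time = v/a = 26.3754 / 6.958 = 3.791 s.

Braking time ≈ 3.8 s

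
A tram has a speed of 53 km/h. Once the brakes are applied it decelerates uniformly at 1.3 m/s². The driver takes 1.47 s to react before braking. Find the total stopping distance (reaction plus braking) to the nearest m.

Total stopping distance ≈ 105 m

53 km/h ÷ 3.6 = 14.7222 m/s.
Reaction distance = v·t_r = 14.7222 × 1.47 = 21.642 m.
Braking distance = v²/(2a) = 14.7222² / (2 × 1.300) = 216.743 / 2.600 = 83.363 m.
Total = 21.642 + 83.363 = 105.005 m.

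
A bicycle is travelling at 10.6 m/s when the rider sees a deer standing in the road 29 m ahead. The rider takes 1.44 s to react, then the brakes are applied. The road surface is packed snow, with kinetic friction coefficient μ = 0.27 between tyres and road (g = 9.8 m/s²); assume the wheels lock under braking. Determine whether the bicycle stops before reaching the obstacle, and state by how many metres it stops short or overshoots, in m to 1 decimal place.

No — it overshoots by 7.5 m

a = μg = 0.27 × 9.8 = 2.646 m/s².
Reaction distance = 10.6000 × 1.44 = 15.264 m.
Braking distance = v²/(2a) = 112.360 / 5.292 = 21.232 m.
Total stopping distance = 15.264 + 21.232 = 36.496 m, vs 29 m available — it cannot stop in time and overshoots by 36.496 − 29 = 7.496 m.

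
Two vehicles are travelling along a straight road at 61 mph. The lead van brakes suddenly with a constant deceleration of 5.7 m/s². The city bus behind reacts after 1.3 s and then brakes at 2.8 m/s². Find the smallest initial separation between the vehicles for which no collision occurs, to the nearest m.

Minimum gap ≈ 103 m

61 mph × 0.44704 = 27.2694 m/s.
Leader travels v²/(2a_L) = 743.620 / 11.400 = 65.230 m before stopping.
Follower covers v·t_r = 27.2694 × 1.3 = 35.450 m while reacting, then v²/(2a_F) = 743.620 / 5.600 = 132.789 m while braking, for a total of 35.450 + 132.789 = 168.239 m.
Since a_F ≤ a_L and the follower starts braking later, the follower is never slower than the leader, so the closest approach is when both have stopped.
Minimum gap = 168.239 − 65.230 = 103.009 m.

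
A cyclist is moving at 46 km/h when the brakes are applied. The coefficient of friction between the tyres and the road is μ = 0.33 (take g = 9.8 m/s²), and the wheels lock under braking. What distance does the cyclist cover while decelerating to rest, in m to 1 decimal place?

Braking distance ≈ 25.2 m

46 km/h ÷ 3.6 = 12.7778 m/s.
a = μg = 0.33 × 9.8 = 3.234 m/s².
Braking distance = v²/(2a) = 12.7778² / (2 × 3.234) = 163.272 / 6.468 = 25.243 m.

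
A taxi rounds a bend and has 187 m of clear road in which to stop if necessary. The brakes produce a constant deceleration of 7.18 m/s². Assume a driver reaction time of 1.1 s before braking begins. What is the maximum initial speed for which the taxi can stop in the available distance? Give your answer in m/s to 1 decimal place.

Maximum speed ≈ 44.5 m/s

Stopping distance: v·t_r + v²/(2a) = 187 with t_r = 1.1 s and a = 7.180 m/s².
So v² + 15.796 v − 2685.32 = 0.
Positive root: v = −a·t_r + √((a·t_r)² + 2a·d) = −7.898 + √(62.378 + 2685.32) = 44.5205 m/s.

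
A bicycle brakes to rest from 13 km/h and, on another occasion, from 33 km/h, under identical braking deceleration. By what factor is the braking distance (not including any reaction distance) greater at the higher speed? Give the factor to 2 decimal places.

Braking distance d = v²/(2a), so with a fixed, d ∝ v².
Factor = (33/13)² = 2.5385² = 6.4440.

Factor ≈ 6.44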